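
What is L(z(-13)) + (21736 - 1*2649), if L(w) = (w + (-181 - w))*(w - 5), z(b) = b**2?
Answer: -10597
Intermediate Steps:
L(w) = 905 - 181*w (L(w) = -181*(-5 + w) = 905 - 181*w)
L(z(-13)) + (21736 - 1*2649) = (905 - 181*(-13)**2) + (21736 - 1*2649) = (905 - 181*169) + (21736 - 2649) = (905 - 30589) + 19087 = -29684 + 19087 = -10597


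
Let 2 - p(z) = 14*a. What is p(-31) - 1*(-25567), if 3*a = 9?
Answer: 25527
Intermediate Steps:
a = 3 (a = (⅓)*9 = 3)
p(z) = -40 (p(z) = 2 - 14*3 = 2 - 1*42 = 2 - 42 = -40)
p(-31) - 1*(-25567) = -40 - 1*(-25567) = -40 + 25567 = 25527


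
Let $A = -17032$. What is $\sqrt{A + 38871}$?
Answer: $\sqrt{21839} \approx 147.78$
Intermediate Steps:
$\sqrt{A + 38871} = \sqrt{-17032 + 38871} = \sqrt{21839}$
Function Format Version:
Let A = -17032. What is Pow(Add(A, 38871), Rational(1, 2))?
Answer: Pow(21839, Rational(1, 2)) ≈ 147.78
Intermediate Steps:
Pow(Add(A, 38871), Rational(1, 2)) = Pow(Add(-17032, 38871), Rational(1, 2)) = Pow(21839, Rational(1, 2))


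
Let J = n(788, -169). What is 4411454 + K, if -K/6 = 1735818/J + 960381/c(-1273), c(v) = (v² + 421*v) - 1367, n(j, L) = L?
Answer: 818866675490852/183065701 ≈ 4.4731e+6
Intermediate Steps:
J = -169
c(v) = -1367 + v² + 421*v
K = 11280756551598/183065701 (K = -6*(1735818/(-169) + 960381/(-1367 + (-1273)² + 421*(-1273))) = -6*(1735818*(-1/169) + 960381/(-1367 + 1620529 - 535933)) = -6*(-1735818/169 + 960381/1083229) = -6*(-1880126091933/183065701) = 11280756551598/183065701 ≈ 61621.)
4411454 + K = 4411454 + 11280756551598/183065701 = 818866675490852/183065701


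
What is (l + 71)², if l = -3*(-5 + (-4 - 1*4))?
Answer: 12100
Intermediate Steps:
l = 39 (l = -3*(-5 + (-4 - 4)) = -3*(-5 - 8) = -3*(-13) = 39)
(l + 71)² = (39 + 71)² = 110² = 12100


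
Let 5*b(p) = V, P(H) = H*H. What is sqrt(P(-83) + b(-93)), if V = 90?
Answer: sqrt(6907) ≈ 83.108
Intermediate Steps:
P(H) = H**2
b(p) = 18 (b(p) = (1/5)*90 = 18)
sqrt(P(-83) + b(-93)) = sqrt((-83)**2 + 18) = sqrt(6889 + 18) = sqrt(6907)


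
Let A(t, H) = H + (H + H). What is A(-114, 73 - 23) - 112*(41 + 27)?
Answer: -7466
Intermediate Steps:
A(t, H) = 3*H (A(t, H) = H + 2*H = 3*H)
A(-114, 73 - 23) - 112*(41 + 27) = 3*(73 - 23) - 112*(41 + 27) = 3*50 - 112*68 = 150 - 1*7616 = 150 - 7616 = -7466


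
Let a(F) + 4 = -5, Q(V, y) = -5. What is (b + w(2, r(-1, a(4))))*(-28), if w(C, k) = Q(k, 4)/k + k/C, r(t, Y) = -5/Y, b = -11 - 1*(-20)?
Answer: -70/9 ≈ -7.7778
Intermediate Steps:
b = 9 (b = -11 + 20 = 9)
a(F) = -9 (a(F) = -4 - 5 = -9)
w(C, k) = -5/k + k/C
(b + w(2, r(-1, a(4))))*(-28) = (9 + (-5/((-5/(-9))) - 5/(-9)/2))*(-28) = (9 + (-5/((-5*(-1/9))) - 5*(-1/9)*(1/2)))*(-28) = (9 + (-5/5/9 + (5/9)*(1/2)))*(-28) = (9 + (-5*9/5 + 5/18))*(-28) = (9 + (-9 + 5/18))*(-28) = (9 - 157/18)*(-28) = (5/18)*(-28) = -70/9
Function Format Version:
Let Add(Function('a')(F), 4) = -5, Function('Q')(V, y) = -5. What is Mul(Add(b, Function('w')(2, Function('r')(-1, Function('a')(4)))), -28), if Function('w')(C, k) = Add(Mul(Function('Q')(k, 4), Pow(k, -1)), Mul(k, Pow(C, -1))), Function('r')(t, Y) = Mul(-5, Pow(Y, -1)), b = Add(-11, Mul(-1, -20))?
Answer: Rational(-70, 9) ≈ -7.7778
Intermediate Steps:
b = 9 (b = Add(-11, 20) = 9)
Function('a')(F) = -9 (Function('a')(F) = Add(-4, -5) = -9)
Function('w')(C, k) = Add(Mul(-5, Pow(k, -1)), Mul(k, Pow(C, -1)))
Mul(Add(b, Function('w')(2, Function('r')(-1, Function('a')(4)))), -28) = Mul(Add(9, Add(Mul(-5, Pow(Mul(-5, Pow(-9, -1)), -1)), Mul(Mul(-5, Pow(-9, -1)), Pow(2, -1)))), -28) = Mul(Add(9, Add(Mul(-5, Pow(Mul(-5, Rational(-1, 9)), -1)), Mul(Mul(-5, Rational(-1, 9)), Rational(1, 2)))), -28) = Mul(Add(9, Add(Mul(-5, Pow(Rational(5, 9), -1)), Mul(Rational(5, 9), Rational(1, 2)))), -28) = Mul(Add(9, Add(Mul(-5, Rational(9, 5)), Rational(5, 18))), -28) = Mul(Add(9, Add(-9, Rational(5, 18))), -28) = Mul(Add(9, Rational(-157, 18)), -28) = Mul(Rational(5, 18), -28) = Rational(-70, 9)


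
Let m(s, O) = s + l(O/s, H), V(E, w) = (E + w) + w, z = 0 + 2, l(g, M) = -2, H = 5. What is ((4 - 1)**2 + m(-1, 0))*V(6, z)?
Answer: 60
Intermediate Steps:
z = 2
V(E, w) = E + 2*w
m(s, O) = -2 + s (m(s, O) = s - 2 = -2 + s)
((4 - 1)**2 + m(-1, 0))*V(6, z) = ((4 - 1)**2 + (-2 - 1))*(6 + 2*2) = (3**2 - 3)*(6 + 4) = (9 - 3)*10 = 6*10 = 60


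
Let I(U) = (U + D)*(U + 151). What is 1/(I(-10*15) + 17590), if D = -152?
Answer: 1/17288 ≈ 5.7844e-5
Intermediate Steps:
I(U) = (-152 + U)*(151 + U) (I(U) = (U - 152)*(U + 151) = (-152 + U)*(151 + U))
1/(I(-10*15) + 17590) = 1/((-22952 + (-10*15)**2 - (-10)*15) + 17590) = 1/((-22952 + (-150)**2 - 1*(-150)) + 17590) = 1/((-22952 + 22500 + 150) + 17590) = 1/(-302 + 17590) = 1/17288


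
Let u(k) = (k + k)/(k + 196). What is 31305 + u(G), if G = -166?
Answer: 469409/15 ≈ 31294.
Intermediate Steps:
u(k) = 2*k/(196 + k) (u(k) = (2*k)/(196 + k) = 2*k/(196 + k))
31305 + u(G) = 31305 + 2*(-166)/(196 - 166) = 31305 + 2*(-166)/30 = 31305 + 2*(-166)*(1/30) = 31305 - 166/15 = 469409/15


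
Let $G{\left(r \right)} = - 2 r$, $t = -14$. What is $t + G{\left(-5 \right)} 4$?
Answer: $26$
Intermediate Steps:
$t + G{\left(-5 \right)} 4 = -14 + \left(-2\right) \left(-5\right) 4 = -14 + 10 \cdot 4 = -14 + 40 = 26$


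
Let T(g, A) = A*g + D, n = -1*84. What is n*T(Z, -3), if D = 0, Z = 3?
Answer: 756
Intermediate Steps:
n = -84
T(g, A) = A*g (T(g, A) = A*g + 0 = A*g)
n*T(Z, -3) = -(-252)*3 = -84*(-9) = 756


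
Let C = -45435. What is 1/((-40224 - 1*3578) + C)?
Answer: -1/89237 ≈ -1.1206e-5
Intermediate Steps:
1/((-40224 - 1*3578) + C) = 1/((-40224 - 1*3578) - 45435) = 1/((-40224 - 3578) - 45435) = 1/(-43802 - 45435) = 1/(-89237) = -1/89237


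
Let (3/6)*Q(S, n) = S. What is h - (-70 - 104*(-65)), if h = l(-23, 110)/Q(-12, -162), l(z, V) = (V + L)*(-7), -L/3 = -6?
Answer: -19958/3 ≈ -6652.7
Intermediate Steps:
L = 18 (L = -3*(-6) = 18)
Q(S, n) = 2*S
l(z, V) = -126 - 7*V (l(z, V) = (V + 18)*(-7) = (18 + V)*(-7) = -126 - 7*V)
h = 112/3 (h = (-126 - 7*110)/((2*(-12))) = (-126 - 770)/(-24) = -896*(-1/24) = 112/3 ≈ 37.333)
h - (-70 - 104*(-65)) = 112/3 - (-70 - 104*(-65)) = 112/3 - (-70 + 6760) = 112/3 - 1*6690 = 112/3 - 6690 = -19958/3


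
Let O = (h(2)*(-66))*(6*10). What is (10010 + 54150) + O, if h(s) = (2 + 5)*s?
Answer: 8720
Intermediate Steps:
h(s) = 7*s
O = -55440 (O = ((7*2)*(-66))*(6*10) = (14*(-66))*60 = -924*60 = -55440)
(10010 + 54150) + O = (10010 + 54150) - 55440 = 64160 - 55440 = 8720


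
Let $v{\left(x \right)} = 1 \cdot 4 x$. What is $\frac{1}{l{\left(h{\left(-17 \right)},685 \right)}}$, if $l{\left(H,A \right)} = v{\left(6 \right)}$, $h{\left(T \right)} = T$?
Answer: $\frac{1}{24} \approx 0.041667$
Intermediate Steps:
$v{\left(x \right)} = 4 x$
$l{\left(H,A \right)} = 24$ ($l{\left(H,A \right)} = 4 \cdot 6 = 24$)
$\frac{1}{l{\left(h{\left(-17 \right)},685 \right)}} = \frac{1}{24}$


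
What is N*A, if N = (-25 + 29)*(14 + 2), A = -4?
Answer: -256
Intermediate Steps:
N = 64 (N = 4*16 = 64)
N*A = 64*(-4) = -256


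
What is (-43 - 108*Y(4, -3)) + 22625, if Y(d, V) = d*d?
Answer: 20854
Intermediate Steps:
Y(d, V) = d**2
(-43 - 108*Y(4, -3)) + 22625 = (-43 - 108*4**2) + 22625 = (-43 - 108*16) + 22625 = (-43 - 1728) + 22625 = -1771 + 22625 = 20854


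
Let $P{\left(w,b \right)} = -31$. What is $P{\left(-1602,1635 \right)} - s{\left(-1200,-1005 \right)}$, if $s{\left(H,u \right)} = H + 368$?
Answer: $801$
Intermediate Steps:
$s{\left(H,u \right)} = 368 + H$
$P{\left(-1602,1635 \right)} - s{\left(-1200,-1005 \right)} = -31 - \left(368 - 1200\right) = -31 - -832 = -31 + 832 = 801$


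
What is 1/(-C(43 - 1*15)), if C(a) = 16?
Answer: -1/16 ≈ -0.062500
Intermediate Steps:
1/(-C(43 - 1*15)) = 1/(-1*16) = 1/(-16) = -1/16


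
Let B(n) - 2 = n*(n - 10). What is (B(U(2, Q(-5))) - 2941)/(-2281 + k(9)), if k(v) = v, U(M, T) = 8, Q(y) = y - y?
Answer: 2955/2272 ≈ 1.3006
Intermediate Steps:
Q(y) = 0
B(n) = 2 + n*(-10 + n) (B(n) = 2 + n*(n - 10) = 2 + n*(-10 + n))
(B(U(2, Q(-5))) - 2941)/(-2281 + k(9)) = ((2 + 8² - 10*8) - 2941)/(-2281 + 9) = ((2 + 64 - 80) - 2941)/(-2272) = (-14 - 2941)*(-1/2272) = -2955*(-1/2272) = 2955/2272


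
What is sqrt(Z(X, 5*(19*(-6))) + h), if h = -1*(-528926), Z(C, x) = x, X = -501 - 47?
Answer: 2*sqrt(132089) ≈ 726.88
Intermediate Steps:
X = -548
h = 528926
sqrt(Z(X, 5*(19*(-6))) + h) = sqrt(5*(19*(-6)) + 528926) = sqrt(5*(-114) + 528926) = sqrt(-570 + 528926) = sqrt(528356) = 2*sqrt(132089)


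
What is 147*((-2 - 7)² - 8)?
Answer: 10731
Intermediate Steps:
147*((-2 - 7)² - 8) = 147*((-9)² - 8) = 147*(81 - 8) = 147*73 = 10731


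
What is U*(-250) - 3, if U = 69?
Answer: -17253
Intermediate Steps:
U*(-250) - 3 = 69*(-250) - 3 = -17250 - 3 = -17253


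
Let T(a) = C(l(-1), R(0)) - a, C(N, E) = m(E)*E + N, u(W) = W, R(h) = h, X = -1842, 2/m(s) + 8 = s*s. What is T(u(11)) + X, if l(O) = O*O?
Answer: -1852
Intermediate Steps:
m(s) = 2/(-8 + s**2) (m(s) = 2/(-8 + s*s) = 2/(-8 + s**2))
l(O) = O**2
C(N, E) = N + 2*E/(-8 + E**2) (C(N, E) = (2/(-8 + E**2))*E + N = 2*E/(-8 + E**2) + N = N + 2*E/(-8 + E**2))
T(a) = 1 - a (T(a) = (2*0 + (-1)**2*(-8 + 0**2))/(-8 + 0**2) - a = (0 + 1*(-8 + 0))/(-8 + 0) - a = (0 + 1*(-8))/(-8) - a = -(0 - 8)/8 - a = -1/8*(-8) - a = 1 - a)
T(u(11)) + X = (1 - 1*11) - 1842 = (1 - 11) - 1842 = -10 - 1842 = -1852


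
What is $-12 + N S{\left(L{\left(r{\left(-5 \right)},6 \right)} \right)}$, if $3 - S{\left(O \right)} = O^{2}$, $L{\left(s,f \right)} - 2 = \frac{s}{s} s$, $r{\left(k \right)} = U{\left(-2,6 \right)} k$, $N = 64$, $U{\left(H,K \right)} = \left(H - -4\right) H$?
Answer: $-30796$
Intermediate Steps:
$U{\left(H,K \right)} = H \left(4 + H\right)$ ($U{\left(H,K \right)} = \left(H + 4\right) H = \left(4 + H\right) H = H \left(4 + H\right)$)
$r{\left(k \right)} = - 4 k$ ($r{\left(k \right)} = - 2 \left(4 - 2\right) k = \left(-2\right) 2 k = - 4 k$)
$L{\left(s,f \right)} = 2 + s$ ($L{\left(s,f \right)} = 2 + \frac{s}{s} s = 2 + 1 s = 2 + s$)
$S{\left(O \right)} = 3 - O^{2}$
$-12 + N S{\left(L{\left(r{\left(-5 \right)},6 \right)} \right)} = -12 + 64 \left(3 - \left(2 - -20\right)^{2}\right) = -12 + 64 \left(3 - \left(2 + 20\right)^{2}\right) = -12 + 64 \left(3 - 22^{2}\right) = -12 + 64 \left(3 - 484\right) = -12 + 64 \left(-481\right) = -12 - 30784 = -30796$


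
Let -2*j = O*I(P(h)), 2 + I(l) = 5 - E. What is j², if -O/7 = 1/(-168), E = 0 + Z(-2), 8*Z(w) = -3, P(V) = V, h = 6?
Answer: 81/16384 ≈ 0.0049438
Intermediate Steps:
Z(w) = -3/8 (Z(w) = (⅛)*(-3) = -3/8)
E = -3/8 (E = 0 - 3/8 = -3/8 ≈ -0.37500)
I(l) = 27/8 (I(l) = -2 + (5 - 1*(-3/8)) = -2 + (5 + 3/8) = -2 + 43/8 = 27/8)
O = 1/24 (O = -7/(-168) = -7*(-1/168) = 1/24 ≈ 0.041667)
j = -9/128 (j = -27/(48*8) = -½*9/64 = -9/128 ≈ -0.070313)
j² = (-9/128)² = 81/16384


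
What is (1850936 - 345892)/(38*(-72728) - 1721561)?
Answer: -1505044/4485225 ≈ -0.33556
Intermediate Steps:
(1850936 - 345892)/(38*(-72728) - 1721561) = 1505044/(-2763664 - 1721561) = 1505044/(-4485225) = 1505044*(-1/4485225) = -1505044/4485225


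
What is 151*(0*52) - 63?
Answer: -63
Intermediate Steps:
151*(0*52) - 63 = 151*0 - 63 = 0 - 63 = -63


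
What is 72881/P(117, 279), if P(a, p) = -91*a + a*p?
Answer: 72881/21996 ≈ 3.3134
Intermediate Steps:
72881/P(117, 279) = 72881/((117*(-91 + 279))) = 72881/((117*188)) = 72881/21996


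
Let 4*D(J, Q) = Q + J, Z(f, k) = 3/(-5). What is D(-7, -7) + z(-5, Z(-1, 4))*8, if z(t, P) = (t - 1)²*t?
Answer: -2887/2 ≈ -1443.5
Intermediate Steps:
Z(f, k) = -⅗ (Z(f, k) = 3*(-⅕) = -⅗)
D(J, Q) = J/4 + Q/4 (D(J, Q) = (Q + J)/4 = (J + Q)/4 = J/4 + Q/4)
z(t, P) = t*(-1 + t)² (z(t, P) = (-1 + t)²*t = t*(-1 + t)²)
D(-7, -7) + z(-5, Z(-1, 4))*8 = ((¼)*(-7) + (¼)*(-7)) - 5*(-1 - 5)²*8 = (-7/4 - 7/4) - 5*(-6)²*8 = -7/2 - 5*36*8 = -7/2 - 180*8 = -7/2 - 1440 = -2887/2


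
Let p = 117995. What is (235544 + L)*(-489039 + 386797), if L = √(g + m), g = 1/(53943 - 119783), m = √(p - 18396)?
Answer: -24082489648 - 51121*√(-4115 + 270931600*√99599)/8230 ≈ -2.4084e+10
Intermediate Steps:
m = √99599 (m = √(117995 - 18396) = √99599 ≈ 315.59)
g = -1/65840 (g = 1/(-65840) = -1/65840 ≈ -1.5188e-5)
L = √(-1/65840 + √99599) ≈ 17.765
(235544 + L)*(-489039 + 386797) = (235544 + √(-4115 + 270931600*√99599)/16460)*(-489039 + 386797) = (235544 + √(-4115 + 270931600*√99599)/16460)*(-102242) = -24082489648 - 51121*√(-4115 + 270931600*√99599)/8230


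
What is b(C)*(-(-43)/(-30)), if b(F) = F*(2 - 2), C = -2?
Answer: 0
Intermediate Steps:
b(F) = 0 (b(F) = F*0 = 0)
b(C)*(-(-43)/(-30)) = 0*(-(-43)/(-30)) = 0*(-(-43)*(-1)/30) = 0*(-1*43/30) = 0*(-43/30) = 0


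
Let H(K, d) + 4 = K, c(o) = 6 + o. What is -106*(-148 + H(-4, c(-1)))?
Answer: 16536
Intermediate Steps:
H(K, d) = -4 + K
-106*(-148 + H(-4, c(-1))) = -106*(-148 + (-4 - 4)) = -106*(-148 - 8) = -106*(-156) = -1*(-16536) = 16536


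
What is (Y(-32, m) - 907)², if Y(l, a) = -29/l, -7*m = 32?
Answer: 840710025/1024 ≈ 8.2101e+5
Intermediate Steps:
m = -32/7 (m = -⅐*32 = -32/7 ≈ -4.5714)
(Y(-32, m) - 907)² = (-29/(-32) - 907)² = (-29*(-1/32) - 907)² = (29/32 - 907)² = (-28995/32)² = 840710025/1024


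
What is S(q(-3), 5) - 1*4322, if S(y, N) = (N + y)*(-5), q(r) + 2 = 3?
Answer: -4352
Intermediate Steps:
q(r) = 1 (q(r) = -2 + 3 = 1)
S(y, N) = -5*N - 5*y
S(q(-3), 5) - 1*4322 = (-5*5 - 5*1) - 1*4322 = (-25 - 5) - 4322 = -30 - 4322 = -4352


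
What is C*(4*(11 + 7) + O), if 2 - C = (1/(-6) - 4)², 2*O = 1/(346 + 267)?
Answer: -48814969/44136 ≈ -1106.0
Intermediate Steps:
O = 1/1226 (O = 1/(2*(346 + 267)) = (½)/613 = (½)*(1/613) = 1/1226 ≈ 0.00081566)
C = -553/36 (C = 2 - (1/(-6) - 4)² = 2 - (-⅙ - 4)² = 2 - (-25/6)² = 2 - 1*625/36 = 2 - 625/36 = -553/36 ≈ -15.361)
C*(4*(11 + 7) + O) = -553*(4*(11 + 7) + 1/1226)/36 = -553*(4*18 + 1/1226)/36 = -553*(72 + 1/1226)/36 = -553/36*88273/1226 = -48814969/44136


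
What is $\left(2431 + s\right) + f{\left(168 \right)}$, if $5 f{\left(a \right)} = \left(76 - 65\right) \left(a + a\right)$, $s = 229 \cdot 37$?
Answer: $\frac{58216}{5} \approx 11643.0$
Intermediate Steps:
$s = 8473$
$f{\left(a \right)} = \frac{22 a}{5}$ ($f{\left(a \right)} = \frac{\left(76 - 65\right) \left(a + a\right)}{5} = \frac{11 \cdot 2 a}{5} = \frac{22 a}{5}$)
$\left(2431 + s\right) + f{\left(168 \right)} = \left(2431 + 8473\right) + \frac{22}{5} \cdot 168 = 10904 + \frac{3696}{5} = \frac{58216}{5}$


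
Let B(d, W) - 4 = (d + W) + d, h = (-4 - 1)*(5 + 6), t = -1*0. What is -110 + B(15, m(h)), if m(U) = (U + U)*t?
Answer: -76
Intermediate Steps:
t = 0
h = -55 (h = -5*11 = -55)
m(U) = 0 (m(U) = (U + U)*0 = (2*U)*0 = 0)
B(d, W) = 4 + W + 2*d (B(d, W) = 4 + ((d + W) + d) = 4 + ((W + d) + d) = 4 + (W + 2*d) = 4 + W + 2*d)
-110 + B(15, m(h)) = -110 + (4 + 0 + 2*15) = -110 + (4 + 0 + 30) = -110 + 34 = -76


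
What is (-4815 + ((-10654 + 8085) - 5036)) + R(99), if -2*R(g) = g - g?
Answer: -12420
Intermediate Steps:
R(g) = 0 (R(g) = -(g - g)/2 = -½*0 = 0)
(-4815 + ((-10654 + 8085) - 5036)) + R(99) = (-4815 + ((-10654 + 8085) - 5036)) + 0 = (-4815 + (-2569 - 5036)) + 0 = (-4815 - 7605) + 0 = -12420 + 0 = -12420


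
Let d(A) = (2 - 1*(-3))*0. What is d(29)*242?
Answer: 0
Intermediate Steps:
d(A) = 0 (d(A) = (2 + 3)*0 = 5*0 = 0)
d(29)*242 = 0*242 = 0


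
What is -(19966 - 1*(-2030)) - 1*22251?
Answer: -44247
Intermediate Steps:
-(19966 - 1*(-2030)) - 1*22251 = -(19966 + 2030) - 22251 = -1*21996 - 22251 = -21996 - 22251 = -44247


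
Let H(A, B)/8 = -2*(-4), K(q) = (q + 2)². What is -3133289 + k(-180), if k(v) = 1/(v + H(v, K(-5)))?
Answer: -363461525/116 ≈ -3.1333e+6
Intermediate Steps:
K(q) = (2 + q)²
H(A, B) = 64 (H(A, B) = 8*(-2*(-4)) = 8*8 = 64)
k(v) = 1/(64 + v) (k(v) = 1/(v + 64) = 1/(64 + v))
-3133289 + k(-180) = -3133289 + 1/(64 - 180) = -3133289 + 1/(-116) = -3133289 - 1/116 = -363461525/116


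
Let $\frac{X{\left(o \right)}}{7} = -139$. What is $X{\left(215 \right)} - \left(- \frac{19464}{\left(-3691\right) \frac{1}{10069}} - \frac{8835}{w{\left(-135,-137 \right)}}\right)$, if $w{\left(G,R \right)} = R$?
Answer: $- \frac{27374297168}{505667} \approx -54135.0$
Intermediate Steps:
$X{\left(o \right)} = -973$ ($X{\left(o \right)} = 7 \left(-139\right) = -973$)
$X{\left(215 \right)} - \left(- \frac{19464}{\left(-3691\right) \frac{1}{10069}} - \frac{8835}{w{\left(-135,-137 \right)}}\right) = -973 - \left(- \frac{19464}{\left(-3691\right) \frac{1}{10069}} - \frac{8835}{-137}\right) = -973 - \left(- \frac{19464}{\left(-3691\right) \frac{1}{10069}} - - \frac{8835}{137}\right) = -973 - \left(- \frac{19464}{- \frac{3691}{10069}} + \frac{8835}{137}\right) = -973 - \left(\left(-19464\right) \left(- \frac{10069}{3691}\right) + \frac{8835}{137}\right) = -973 - \left(\frac{195983016}{3691} + \frac{8835}{137}\right) = -973 - \frac{26882283177}{505667} = - \frac{27374297168}{505667}$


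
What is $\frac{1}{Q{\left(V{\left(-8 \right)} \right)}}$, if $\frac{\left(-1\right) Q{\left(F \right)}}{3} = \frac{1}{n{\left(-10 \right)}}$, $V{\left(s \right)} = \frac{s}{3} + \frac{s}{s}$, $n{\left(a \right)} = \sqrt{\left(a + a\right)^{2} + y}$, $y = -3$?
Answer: $- \frac{\sqrt{397}}{3} \approx -6.6416$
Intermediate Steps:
$n{\left(a \right)} = \sqrt{-3 + 4 a^{2}}$ ($n{\left(a \right)} = \sqrt{\left(a + a\right)^{2} - 3} = \sqrt{\left(2 a\right)^{2} - 3} = \sqrt{4 a^{2} - 3} = \sqrt{-3 + 4 a^{2}}$)
$V{\left(s \right)} = 1 + \frac{s}{3}$ ($V{\left(s \right)} = s \frac{1}{3} + 1 = \frac{s}{3} + 1 = 1 + \frac{s}{3}$)
$Q{\left(F \right)} = - \frac{3 \sqrt{397}}{397}$ ($Q{\left(F \right)} = - \frac{3}{\sqrt{-3 + 4 \left(-10\right)^{2}}} = - \frac{3}{\sqrt{-3 + 4 \cdot 100}} = - \frac{3}{\sqrt{-3 + 400}} = - \frac{3}{\sqrt{397}} = - 3 \frac{\sqrt{397}}{397} = - \frac{3 \sqrt{397}}{397}$)
$\frac{1}{Q{\left(V{\left(-8 \right)} \right)}} = \frac{1}{\left(- \frac{3}{397}\right) \sqrt{397}} = - \frac{\sqrt{397}}{3}$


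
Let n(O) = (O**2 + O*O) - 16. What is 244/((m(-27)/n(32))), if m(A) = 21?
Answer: 495808/21 ≈ 23610.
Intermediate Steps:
n(O) = -16 + 2*O**2 (n(O) = (O**2 + O**2) - 16 = 2*O**2 - 16 = -16 + 2*O**2)
244/((m(-27)/n(32))) = 244/((21/(-16 + 2*32**2))) = 244/((21/(-16 + 2*1024))) = 244/((21/(-16 + 2048))) = 244/((21/2032)) = 244/((21*(1/2032))) = 244/(21/2032) = 244*(2032/21) = 495808/21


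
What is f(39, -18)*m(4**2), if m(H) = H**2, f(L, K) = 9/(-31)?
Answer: -2304/31 ≈ -74.323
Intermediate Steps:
f(L, K) = -9/31 (f(L, K) = 9*(-1/31) = -9/31)
f(39, -18)*m(4**2) = -9*(4**2)**2/31 = -9/31*16**2 = -9/31*256 = -2304/31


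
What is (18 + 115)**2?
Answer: 17689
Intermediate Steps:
(18 + 115)**2 = 133**2 = 17689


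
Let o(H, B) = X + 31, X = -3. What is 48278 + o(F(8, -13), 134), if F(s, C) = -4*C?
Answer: 48306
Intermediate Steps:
o(H, B) = 28 (o(H, B) = -3 + 31 = 28)
48278 + o(F(8, -13), 134) = 48278 + 28 = 48306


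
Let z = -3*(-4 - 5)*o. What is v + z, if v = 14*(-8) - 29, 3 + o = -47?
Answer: -1491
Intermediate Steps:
o = -50 (o = -3 - 47 = -50)
v = -141 (v = -112 - 29 = -141)
z = -1350 (z = -3*(-4 - 5)*(-50) = -(-27)*(-50) = -3*450 = -1350)
v + z = -141 - 1350 = -1491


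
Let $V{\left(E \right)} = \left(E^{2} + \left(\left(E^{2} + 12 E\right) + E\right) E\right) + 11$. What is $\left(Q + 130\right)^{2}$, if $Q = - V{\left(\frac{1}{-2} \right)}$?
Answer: $\frac{855625}{64} \approx 13369.0$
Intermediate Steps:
$V{\left(E \right)} = 11 + E^{2} + E \left(E^{2} + 13 E\right)$ ($V{\left(E \right)} = \left(E^{2} + \left(E^{2} + 13 E\right) E\right) + 11 = \left(E^{2} + E \left(E^{2} + 13 E\right)\right) + 11 = 11 + E^{2} + E \left(E^{2} + 13 E\right)$)
$Q = - \frac{115}{8}$ ($Q = - (11 + \left(\frac{1}{-2}\right)^{3} + 14 \left(\frac{1}{-2}\right)^{2}) = - (11 + \left(- \frac{1}{2}\right)^{3} + 14 \left(- \frac{1}{2}\right)^{2}) = - (11 - \frac{1}{8} + 14 \cdot \frac{1}{4}) = - (11 - \frac{1}{8} + \frac{7}{2}) = \left(-1\right) \frac{115}{8} = - \frac{115}{8} \approx -14.375$)
$\left(Q + 130\right)^{2} = \left(- \frac{115}{8} + 130\right)^{2} = \left(\frac{925}{8}\right)^{2} = \frac{855625}{64}$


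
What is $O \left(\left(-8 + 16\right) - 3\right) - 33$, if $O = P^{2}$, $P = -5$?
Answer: $92$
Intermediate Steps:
$O = 25$ ($O = \left(-5\right)^{2} = 25$)
$O \left(\left(-8 + 16\right) - 3\right) - 33 = 25 \left(\left(-8 + 16\right) - 3\right) - 33 = 25 \left(8 - 3\right) - 33 = 25 \cdot 5 - 33 = 125 - 33 = 92$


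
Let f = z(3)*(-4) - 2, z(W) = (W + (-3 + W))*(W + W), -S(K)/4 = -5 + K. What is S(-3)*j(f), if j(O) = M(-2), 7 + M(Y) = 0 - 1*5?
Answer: -384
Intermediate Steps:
S(K) = 20 - 4*K (S(K) = -4*(-5 + K) = 20 - 4*K)
M(Y) = -12 (M(Y) = -7 + (0 - 1*5) = -7 + (0 - 5) = -7 - 5 = -12)
z(W) = 2*W*(-3 + 2*W) (z(W) = (-3 + 2*W)*(2*W) = 2*W*(-3 + 2*W))
f = -74 (f = (2*3*(-3 + 2*3))*(-4) - 2 = (2*3*(-3 + 6))*(-4) - 2 = (2*3*3)*(-4) - 2 = 18*(-4) - 2 = -72 - 2 = -74)
j(O) = -12
S(-3)*j(f) = (20 - 4*(-3))*(-12) = (20 + 12)*(-12) = 32*(-12) = -384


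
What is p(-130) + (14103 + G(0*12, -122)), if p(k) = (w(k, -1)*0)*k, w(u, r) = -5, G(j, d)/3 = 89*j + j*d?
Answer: 14103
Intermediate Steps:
G(j, d) = 267*j + 3*d*j (G(j, d) = 3*(89*j + j*d) = 3*(89*j + d*j) = 267*j + 3*d*j)
p(k) = 0 (p(k) = (-5*0)*k = 0*k = 0)
p(-130) + (14103 + G(0*12, -122)) = 0 + (14103 + 3*(0*12)*(89 - 122)) = 0 + (14103 + 3*0*(-33)) = 0 + (14103 + 0) = 0 + 14103 = 14103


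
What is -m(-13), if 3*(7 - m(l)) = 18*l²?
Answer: 1007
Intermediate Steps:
m(l) = 7 - 6*l²
-m(-13) = -(7 - 6*(-13)²) = -(7 - 6*169) = -(7 - 1014) = -1*(-1007) = 1007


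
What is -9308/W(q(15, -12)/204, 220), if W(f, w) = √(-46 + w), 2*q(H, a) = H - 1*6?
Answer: -4654*√174/87 ≈ -705.64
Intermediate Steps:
q(H, a) = -3 + H/2 (q(H, a) = (H - 1*6)/2 = (H - 6)/2 = (-6 + H)/2 = -3 + H/2)
-9308/W(q(15, -12)/204, 220) = -9308/√(-46 + 220) = -9308*√174/174 = -4654*√174/87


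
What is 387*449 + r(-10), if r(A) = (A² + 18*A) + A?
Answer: 173673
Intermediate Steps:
r(A) = A² + 19*A
387*449 + r(-10) = 387*449 - 10*(19 - 10) = 173763 - 10*9 = 173763 - 90 = 173673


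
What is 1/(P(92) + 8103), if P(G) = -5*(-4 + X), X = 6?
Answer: 1/8093 ≈ 0.00012356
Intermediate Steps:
P(G) = -10 (P(G) = -5*(-4 + 6) = -5*2 = -10)
1/(P(92) + 8103) = 1/(-10 + 8103) = 1/8093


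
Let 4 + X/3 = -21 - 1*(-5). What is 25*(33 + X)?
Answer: -675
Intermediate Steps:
X = -60 (X = -12 + 3*(-21 - 1*(-5)) = -12 + 3*(-21 + 5) = -12 + 3*(-16) = -12 - 48 = -60)
25*(33 + X) = 25*(33 - 60) = 25*(-27) = -675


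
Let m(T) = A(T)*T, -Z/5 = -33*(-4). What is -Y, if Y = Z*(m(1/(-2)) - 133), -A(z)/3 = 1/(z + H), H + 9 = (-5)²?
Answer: -2719200/31 ≈ -87716.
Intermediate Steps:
H = 16 (H = -9 + (-5)² = -9 + 25 = 16)
A(z) = -3/(16 + z) (A(z) = -3/(z + 16) = -3/(16 + z))
Z = -660 (Z = -(-165)*(-4) = -5*132 = -660)
m(T) = -3*T/(16 + T) (m(T) = (-3/(16 + T))*T = -3*T/(16 + T))
Y = 2719200/31 (Y = -660*(-3/(-2*(16 + 1/(-2))) - 133) = -660*(-3*(-½)/(16 - ½) - 133) = -660*(-3*(-½)/31/2 - 133) = -660*(-3*(-½)*2/31 - 133) = -660*(3/31 - 133) = -660*(-4120/31) = 2719200/31 ≈ 87716.)
-Y = -1*2719200/31 = -2719200/31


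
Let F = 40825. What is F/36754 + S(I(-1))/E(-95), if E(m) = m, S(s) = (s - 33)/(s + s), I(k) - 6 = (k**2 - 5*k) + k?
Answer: 170223/151810 ≈ 1.1213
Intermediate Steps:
I(k) = 6 + k**2 - 4*k (I(k) = 6 + ((k**2 - 5*k) + k) = 6 + (k**2 - 4*k) = 6 + k**2 - 4*k)
S(s) = (-33 + s)/(2*s) (S(s) = (-33 + s)/((2*s)) = (-33 + s)*(1/(2*s)) = (-33 + s)/(2*s))
F/36754 + S(I(-1))/E(-95) = 40825/36754 + ((-33 + (6 + (-1)**2 - 4*(-1)))/(2*(6 + (-1)**2 - 4*(-1))))/(-95) = 40825*(1/36754) + ((-33 + (6 + 1 + 4))/(2*(6 + 1 + 4)))*(-1/95) = 1775/1598 + ((1/2)*(-33 + 11)/11)*(-1/95) = 1775/1598 + ((1/2)*(1/11)*(-22))*(-1/95) = 1775/1598 - 1*(-1/95) = 1775/1598 + 1/95 = 170223/151810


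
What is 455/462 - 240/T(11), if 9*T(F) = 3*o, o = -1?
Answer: 47585/66 ≈ 720.98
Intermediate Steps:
T(F) = -⅓ (T(F) = (3*(-1))/9 = (⅑)*(-3) = -⅓)
455/462 - 240/T(11) = 455/462 - 240/(-⅓) = 455*(1/462) - 240*(-3) = 65/66 + 720 = 47585/66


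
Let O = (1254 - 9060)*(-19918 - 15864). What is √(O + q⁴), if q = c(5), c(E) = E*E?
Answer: √279704917 ≈ 16724.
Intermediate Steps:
c(E) = E²
O = 279314292 (O = -7806*(-35782) = 279314292)
q = 25 (q = 5² = 25)
√(O + q⁴) = √(279314292 + 25⁴) = √(279314292 + 390625) = √279704917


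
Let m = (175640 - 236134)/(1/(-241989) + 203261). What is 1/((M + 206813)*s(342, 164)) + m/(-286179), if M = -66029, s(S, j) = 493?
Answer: 21460625912834473/20353843306403278819728 ≈ 1.0544e-6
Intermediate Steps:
m = -7319441283/24593463064 (m = -60494/(-1/241989 + 203261) = -60494/49186926128/241989 = -60494*241989/49186926128 = -7319441283/24593463064 ≈ -0.29762)
1/((M + 206813)*s(342, 164)) + m/(-286179) = 1/((-66029 + 206813)*493) - 7319441283/24593463064/(-286179) = (1/493)/140784 - 7319441283/24593463064*(-1/286179) = (1/140784)*(1/493) + 2439813761/2346044222064152 = 1/69406512 + 2439813761/2346044222064152 = 21460625912834473/20353843306403278819728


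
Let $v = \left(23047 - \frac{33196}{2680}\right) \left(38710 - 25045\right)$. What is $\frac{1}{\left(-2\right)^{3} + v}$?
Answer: $\frac{134}{42178909931} \approx 3.1769 \cdot 10^{-9}$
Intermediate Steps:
$v = \frac{42178911003}{134}$ ($v = \left(23047 - \frac{8299}{670}\right) 13665 = \frac{15433191}{670} \cdot 13665 = \frac{42178911003}{134} \approx 3.1477 \cdot 10^{8}$)
$\frac{1}{\left(-2\right)^{3} + v} = \frac{1}{\left(-2\right)^{3} + \frac{42178911003}{134}} = \frac{1}{-8 + \frac{42178911003}{134}} = \frac{1}{\frac{42178909931}{134}} = \frac{134}{42178909931}$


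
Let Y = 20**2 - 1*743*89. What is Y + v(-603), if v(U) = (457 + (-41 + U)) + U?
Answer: -66517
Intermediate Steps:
v(U) = 416 + 2*U (v(U) = (416 + U) + U = 416 + 2*U)
Y = -65727 (Y = 400 - 743*89 = 400 - 66127 = -65727)
Y + v(-603) = -65727 + (416 + 2*(-603)) = -65727 + (416 - 1206) = -65727 - 790 = -66517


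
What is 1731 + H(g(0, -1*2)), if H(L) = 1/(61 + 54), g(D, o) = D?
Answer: 199066/115 ≈ 1731.0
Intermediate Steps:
H(L) = 1/115
1731 + H(g(0, -1*2)) = 1731 + 1/115 = 199066/115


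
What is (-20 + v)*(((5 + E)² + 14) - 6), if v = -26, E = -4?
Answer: -414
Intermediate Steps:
(-20 + v)*(((5 + E)² + 14) - 6) = (-20 - 26)*(((5 - 4)² + 14) - 6) = -46*((1² + 14) - 6) = -46*((1 + 14) - 6) = -46*(15 - 6) = -46*9 = -414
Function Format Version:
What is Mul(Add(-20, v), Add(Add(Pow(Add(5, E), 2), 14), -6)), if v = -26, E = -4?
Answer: -414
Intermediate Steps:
Mul(Add(-20, v), Add(Add(Pow(Add(5, E), 2), 14), -6)) = Mul(Add(-20, -26), Add(Add(Pow(Add(5, -4), 2), 14), -6)) = Mul(-46, Add(Add(Pow(1, 2), 14), -6)) = Mul(-46, Add(Add(1, 14), -6)) = Mul(-46, Add(15, -6)) = Mul(-46, 9) = -414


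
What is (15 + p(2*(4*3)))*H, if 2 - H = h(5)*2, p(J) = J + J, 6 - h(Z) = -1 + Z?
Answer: -126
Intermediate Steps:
h(Z) = 7 - Z (h(Z) = 6 - (-1 + Z) = 6 + (1 - Z) = 7 - Z)
p(J) = 2*J
H = -2 (H = 2 - (7 - 1*5)*2 = 2 - (7 - 5)*2 = 2 - 2*2 = 2 - 1*4 = 2 - 4 = -2)
(15 + p(2*(4*3)))*H = (15 + 2*(2*(4*3)))*(-2) = (15 + 2*(2*12))*(-2) = (15 + 2*24)*(-2) = (15 + 48)*(-2) = 63*(-2) = -126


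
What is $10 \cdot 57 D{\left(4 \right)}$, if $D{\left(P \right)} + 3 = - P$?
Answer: $-3990$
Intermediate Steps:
$D{\left(P \right)} = -3 - P$
$10 \cdot 57 D{\left(4 \right)} = 10 \cdot 57 \left(-3 - 4\right) = 570 \left(-3 - 4\right) = 570 \left(-7\right) = -3990$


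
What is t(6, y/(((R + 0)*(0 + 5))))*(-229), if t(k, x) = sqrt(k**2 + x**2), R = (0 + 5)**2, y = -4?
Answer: -458*sqrt(140629)/125 ≈ -1374.0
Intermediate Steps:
R = 25 (R = 5**2 = 25)
t(6, y/(((R + 0)*(0 + 5))))*(-229) = sqrt(6**2 + (-4*1/((0 + 5)*(25 + 0)))**2)*(-229) = sqrt(36 + (-4/(25*5))**2)*(-229) = sqrt(36 + (-4/125)**2)*(-229) = sqrt(36 + 16/15625)*(-229) = sqrt(562516/15625)*(-229) = (2*sqrt(140629)/125)*(-229) = -458*sqrt(140629)/125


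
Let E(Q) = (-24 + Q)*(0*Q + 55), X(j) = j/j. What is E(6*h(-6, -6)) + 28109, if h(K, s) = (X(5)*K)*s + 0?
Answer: 38669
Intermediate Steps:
X(j) = 1
h(K, s) = K*s (h(K, s) = (1*K)*s + 0 = K*s + 0 = K*s)
E(Q) = -1320 + 55*Q (E(Q) = (-24 + Q)*(0 + 55) = (-24 + Q)*55 = -1320 + 55*Q)
E(6*h(-6, -6)) + 28109 = (-1320 + 55*(6*(-6*(-6)))) + 28109 = (-1320 + 55*(6*36)) + 28109 = (-1320 + 55*216) + 28109 = (-1320 + 11880) + 28109 = 10560 + 28109 = 38669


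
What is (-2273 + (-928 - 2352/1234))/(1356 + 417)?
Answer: -219577/121549 ≈ -1.8065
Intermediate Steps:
(-2273 + (-928 - 2352/1234))/(1356 + 417) = (-2273 + (-928 - 2352/1234))/1773 = (-2273 + (-928 - 1*1176/617))*(1/1773) = (-2273 + (-928 - 1176/617))*(1/1773) = (-2273 - 573752/617)*(1/1773) = -1976193/617*1/1773 = -219577/121549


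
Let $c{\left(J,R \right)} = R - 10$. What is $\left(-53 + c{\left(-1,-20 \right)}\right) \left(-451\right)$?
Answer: $37433$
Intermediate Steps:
$c{\left(J,R \right)} = -10 + R$
$\left(-53 + c{\left(-1,-20 \right)}\right) \left(-451\right) = \left(-53 - 30\right) \left(-451\right) = \left(-83\right) \left(-451\right) = 37433$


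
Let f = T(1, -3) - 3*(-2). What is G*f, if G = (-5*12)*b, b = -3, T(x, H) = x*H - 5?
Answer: -360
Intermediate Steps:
T(x, H) = -5 + H*x (T(x, H) = H*x - 5 = -5 + H*x)
f = -2 (f = (-5 - 3*1) - 3*(-2) = (-5 - 3) + 6 = -8 + 6 = -2)
G = 180 (G = -5*12*(-3) = -60*(-3) = 180)
G*f = 180*(-2) = -360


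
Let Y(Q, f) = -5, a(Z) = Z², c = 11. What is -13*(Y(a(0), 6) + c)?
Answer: -78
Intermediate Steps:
-13*(Y(a(0), 6) + c) = -13*(-5 + 11) = -13*6 = -78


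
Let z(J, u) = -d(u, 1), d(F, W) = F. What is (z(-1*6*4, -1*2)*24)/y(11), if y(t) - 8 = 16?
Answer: 2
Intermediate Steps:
y(t) = 24 (y(t) = 8 + 16 = 24)
z(J, u) = -u
(z(-1*6*4, -1*2)*24)/y(11) = (-(-1)*2*24)/24 = (-1*(-2)*24)*(1/24) = (2*24)*(1/24) = 48*(1/24) = 2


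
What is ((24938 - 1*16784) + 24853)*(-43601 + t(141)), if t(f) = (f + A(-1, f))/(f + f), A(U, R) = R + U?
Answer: -405827699407/282 ≈ -1.4391e+9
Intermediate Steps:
t(f) = (-1 + 2*f)/(2*f) (t(f) = (f + (f - 1))/(f + f) = (f + (-1 + f))/((2*f)) = (-1 + 2*f)*(1/(2*f)) = (-1 + 2*f)/(2*f))
((24938 - 1*16784) + 24853)*(-43601 + t(141)) = ((24938 - 1*16784) + 24853)*(-43601 + (-½ + 141)/141) = ((24938 - 16784) + 24853)*(-43601 + (1/141)*(281/2)) = (8154 + 24853)*(-43601 + 281/282) = 33007*(-12295201/282) = -405827699407/282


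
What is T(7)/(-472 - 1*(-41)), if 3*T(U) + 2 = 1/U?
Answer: 13/9051 ≈ 0.0014363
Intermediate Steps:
T(U) = -⅔ + 1/(3*U)
T(7)/(-472 - 1*(-41)) = ((⅓)*(1 - 2*7)/7)/(-472 - 1*(-41)) = ((⅓)*(⅐)*(1 - 14))/(-472 + 41) = ((⅓)*(⅐)*(-13))/(-431) = -13/21*(-1/431) = 13/9051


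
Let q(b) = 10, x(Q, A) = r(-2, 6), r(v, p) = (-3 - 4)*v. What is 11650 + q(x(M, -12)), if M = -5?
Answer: 11660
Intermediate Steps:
r(v, p) = -7*v
x(Q, A) = 14 (x(Q, A) = -7*(-2) = 14)
11650 + q(x(M, -12)) = 11650 + 10 = 11660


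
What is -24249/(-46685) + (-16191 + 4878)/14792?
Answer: -169456197/690564520 ≈ -0.24539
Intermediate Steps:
-24249/(-46685) + (-16191 + 4878)/14792 = -24249*(-1/46685) - 11313*1/14792 = 24249/46685 - 11313/14792 = -169456197/690564520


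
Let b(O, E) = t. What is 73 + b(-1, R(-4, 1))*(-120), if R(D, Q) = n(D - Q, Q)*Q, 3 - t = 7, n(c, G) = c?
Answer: 553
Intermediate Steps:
t = -4 (t = 3 - 1*7 = 3 - 7 = -4)
R(D, Q) = Q*(D - Q) (R(D, Q) = (D - Q)*Q = Q*(D - Q))
b(O, E) = -4
73 + b(-1, R(-4, 1))*(-120) = 73 - 4*(-120) = 73 + 480 = 553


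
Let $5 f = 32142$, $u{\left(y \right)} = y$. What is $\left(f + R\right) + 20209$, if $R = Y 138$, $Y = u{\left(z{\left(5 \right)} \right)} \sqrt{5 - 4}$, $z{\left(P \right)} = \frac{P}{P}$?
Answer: $\frac{133877}{5} \approx 26775.0$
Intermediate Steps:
$z{\left(P \right)} = 1$
$f = \frac{32142}{5}$ ($f = \frac{1}{5} \cdot 32142 = \frac{32142}{5} \approx 6428.4$)
$Y = 1$ ($Y = 1 \sqrt{5 - 4} = 1 \sqrt{1} = 1 \cdot 1 = 1$)
$R = 138$ ($R = 1 \cdot 138 = 138$)
$\left(f + R\right) + 20209 = \left(\frac{32142}{5} + 138\right) + 20209 = \frac{32832}{5} + 20209 = \frac{133877}{5}$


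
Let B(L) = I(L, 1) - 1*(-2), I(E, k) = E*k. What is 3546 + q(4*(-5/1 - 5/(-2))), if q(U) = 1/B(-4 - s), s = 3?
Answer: 17729/5 ≈ 3545.8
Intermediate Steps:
B(L) = 2 + L (B(L) = L*1 - 1*(-2) = L + 2 = 2 + L)
q(U) = -⅕ (q(U) = 1/(2 + (-4 - 1*3)) = 1/(2 + (-4 - 3)) = 1/(2 - 7) = 1/(-5) = -⅕)
3546 + q(4*(-5/1 - 5/(-2))) = 3546 - ⅕ = 17729/5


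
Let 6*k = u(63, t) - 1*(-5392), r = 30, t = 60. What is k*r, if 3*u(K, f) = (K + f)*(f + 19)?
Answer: 43155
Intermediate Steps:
u(K, f) = (19 + f)*(K + f)/3 (u(K, f) = ((K + f)*(f + 19))/3 = ((K + f)*(19 + f))/3 = ((19 + f)*(K + f))/3 = (19 + f)*(K + f)/3)
k = 2877/2 (k = (((⅓)*60² + (19/3)*63 + (19/3)*60 + (⅓)*63*60) - 1*(-5392))/6 = (((⅓)*3600 + 399 + 380 + 1260) + 5392)/6 = ((1200 + 399 + 380 + 1260) + 5392)/6 = (3239 + 5392)/6 = (⅙)*8631 = 2877/2 ≈ 1438.5)
k*r = (2877/2)*30 = 43155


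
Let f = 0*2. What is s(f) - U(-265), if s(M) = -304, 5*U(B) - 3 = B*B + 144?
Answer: -71892/5 ≈ -14378.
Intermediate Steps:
f = 0
U(B) = 147/5 + B²/5 (U(B) = ⅗ + (B*B + 144)/5 = ⅗ + (B² + 144)/5 = ⅗ + (144 + B²)/5 = ⅗ + (144/5 + B²/5) = 147/5 + B²/5)
s(f) - U(-265) = -304 - (147/5 + (⅕)*(-265)²) = -304 - (147/5 + (⅕)*70225) = -304 - (147/5 + 14045) = -304 - 1*70372/5 = -304 - 70372/5 = -71892/5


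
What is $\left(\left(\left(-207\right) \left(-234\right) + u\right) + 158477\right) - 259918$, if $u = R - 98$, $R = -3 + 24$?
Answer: $-53080$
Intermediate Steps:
$R = 21$
$u = -77$ ($u = 21 - 98 = -77$)
$\left(\left(\left(-207\right) \left(-234\right) + u\right) + 158477\right) - 259918 = \left(\left(\left(-207\right) \left(-234\right) - 77\right) + 158477\right) - 259918 = \left(\left(48438 - 77\right) + 158477\right) - 259918 = \left(48361 + 158477\right) - 259918 = 206838 - 259918 = -53080$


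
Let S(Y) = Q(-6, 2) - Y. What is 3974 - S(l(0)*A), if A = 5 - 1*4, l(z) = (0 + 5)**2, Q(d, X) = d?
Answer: 4005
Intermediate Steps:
l(z) = 25 (l(z) = 5**2 = 25)
A = 1 (A = 5 - 4 = 1)
S(Y) = -6 - Y
3974 - S(l(0)*A) = 3974 - (-6 - 25) = 3974 - 1*(-31) = 3974 + 31 = 4005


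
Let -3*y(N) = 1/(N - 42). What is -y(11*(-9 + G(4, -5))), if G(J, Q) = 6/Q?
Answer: -5/2313 ≈ -0.0021617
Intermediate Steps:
y(N) = -1/(3*(-42 + N)) (y(N) = -1/(3*(N - 42)) = -1/(3*(-42 + N)))
-y(11*(-9 + G(4, -5))) = -(-1)/(-126 + 3*(11*(-9 + 6/(-5)))) = -(-1)/(-126 + 3*(11*(-9 + 6*(-1/5)))) = -(-1)/(-126 + 3*(11*(-9 - 6/5))) = -(-1)/(-126 + 3*(11*(-51/5))) = -(-1)/(-126 + 3*(-561/5)) = -(-1)/(-126 - 1683/5) = -(-1)/(-2313/5) = -(-1)*(-5)/2313 = -1*5/2313 = -5/2313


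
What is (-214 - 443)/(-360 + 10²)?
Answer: 657/260 ≈ 2.5269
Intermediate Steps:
(-214 - 443)/(-360 + 10²) = -657/(-360 + 100) = -657/(-260) = -657*(-1/260) = 657/260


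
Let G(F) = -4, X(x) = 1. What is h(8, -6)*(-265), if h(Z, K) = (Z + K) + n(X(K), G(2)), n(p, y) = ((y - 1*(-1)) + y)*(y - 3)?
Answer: -13515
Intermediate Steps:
n(p, y) = (1 + 2*y)*(-3 + y) (n(p, y) = ((y + 1) + y)*(-3 + y) = ((1 + y) + y)*(-3 + y) = (1 + 2*y)*(-3 + y))
h(Z, K) = 49 + K + Z (h(Z, K) = (Z + K) + (-3 - 5*(-4) + 2*(-4)²) = (K + Z) + (-3 + 20 + 2*16) = (K + Z) + (-3 + 20 + 32) = (K + Z) + 49 = 49 + K + Z)
h(8, -6)*(-265) = (49 - 6 + 8)*(-265) = 51*(-265) = -13515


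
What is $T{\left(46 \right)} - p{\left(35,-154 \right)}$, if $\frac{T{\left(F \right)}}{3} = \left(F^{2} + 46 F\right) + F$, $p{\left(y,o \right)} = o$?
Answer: $12988$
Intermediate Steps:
$T{\left(F \right)} = 3 F^{2} + 141 F$ ($T{\left(F \right)} = 3 \left(\left(F^{2} + 46 F\right) + F\right) = 3 \left(F^{2} + 47 F\right) = 3 F^{2} + 141 F$)
$T{\left(46 \right)} - p{\left(35,-154 \right)} = 3 \cdot 46 \left(47 + 46\right) - -154 = 3 \cdot 46 \cdot 93 + 154 = 12834 + 154 = 12988$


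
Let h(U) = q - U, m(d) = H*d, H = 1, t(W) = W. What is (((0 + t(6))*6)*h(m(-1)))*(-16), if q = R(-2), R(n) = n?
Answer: 576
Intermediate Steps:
q = -2
m(d) = d (m(d) = 1*d = d)
h(U) = -2 - U
(((0 + t(6))*6)*h(m(-1)))*(-16) = (((0 + 6)*6)*(-2 - 1*(-1)))*(-16) = ((6*6)*(-2 + 1))*(-16) = (36*(-1))*(-16) = -36*(-16) = 576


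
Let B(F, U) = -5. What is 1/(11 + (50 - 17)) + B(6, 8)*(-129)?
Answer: 28381/44 ≈ 645.02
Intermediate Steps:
1/(11 + (50 - 17)) + B(6, 8)*(-129) = 1/(11 + (50 - 17)) - 5*(-129) = 1/(11 + 33) + 645 = 1/44 + 645 = 28381/44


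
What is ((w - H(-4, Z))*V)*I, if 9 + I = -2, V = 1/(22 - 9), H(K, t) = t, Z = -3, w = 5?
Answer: -88/13 ≈ -6.7692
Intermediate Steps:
V = 1/13 ≈ 0.076923
I = -11 (I = -9 - 2 = -11)
((w - H(-4, Z))*V)*I = ((5 - 1*(-3))*(1/13))*(-11) = ((5 + 3)*(1/13))*(-11) = (8*(1/13))*(-11) = (8/13)*(-11) = -88/13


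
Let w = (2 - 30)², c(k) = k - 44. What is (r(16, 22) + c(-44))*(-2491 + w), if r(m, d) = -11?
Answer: 168993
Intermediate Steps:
c(k) = -44 + k
w = 784 (w = (-28)² = 784)
(r(16, 22) + c(-44))*(-2491 + w) = (-11 + (-44 - 44))*(-2491 + 784) = (-11 - 88)*(-1707) = -99*(-1707) = 168993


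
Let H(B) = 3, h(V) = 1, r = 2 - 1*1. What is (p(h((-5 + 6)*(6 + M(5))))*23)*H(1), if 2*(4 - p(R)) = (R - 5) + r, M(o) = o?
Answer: 759/2 ≈ 379.50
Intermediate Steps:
r = 1 (r = 2 - 1 = 1)
p(R) = 6 - R/2 (p(R) = 4 - ((R - 5) + 1)/2 = 4 - ((-5 + R) + 1)/2 = 4 - (-4 + R)/2 = 4 + (2 - R/2) = 6 - R/2)
(p(h((-5 + 6)*(6 + M(5))))*23)*H(1) = ((6 - ½*1)*23)*3 = ((6 - ½)*23)*3 = ((11/2)*23)*3 = (253/2)*3 = 759/2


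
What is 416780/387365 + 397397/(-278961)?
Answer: -7534464665/21611945553 ≈ -0.34863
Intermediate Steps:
416780/387365 + 397397/(-278961) = 416780*(1/387365) + 397397*(-1/278961) = 83356/77473 - 397397/278961 = -7534464665/21611945553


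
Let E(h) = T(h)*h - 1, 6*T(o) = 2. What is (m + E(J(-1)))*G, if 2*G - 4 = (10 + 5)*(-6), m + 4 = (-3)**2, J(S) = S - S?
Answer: -172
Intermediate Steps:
T(o) = 1/3 (T(o) = (1/6)*2 = 1/3)
J(S) = 0
m = 5 (m = -4 + (-3)**2 = -4 + 9 = 5)
E(h) = -1 + h/3 (E(h) = h/3 - 1 = -1 + h/3)
G = -43 (G = 2 + ((10 + 5)*(-6))/2 = 2 + (15*(-6))/2 = 2 + (1/2)*(-90) = 2 - 45 = -43)
(m + E(J(-1)))*G = (5 + (-1 + (1/3)*0))*(-43) = (5 + (-1 + 0))*(-43) = (5 - 1)*(-43) = 4*(-43) = -172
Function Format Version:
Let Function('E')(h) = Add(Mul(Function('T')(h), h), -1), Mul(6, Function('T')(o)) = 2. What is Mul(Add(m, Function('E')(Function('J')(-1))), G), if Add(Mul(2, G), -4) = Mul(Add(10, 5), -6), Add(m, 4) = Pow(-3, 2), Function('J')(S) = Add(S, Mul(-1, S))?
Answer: -172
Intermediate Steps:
Function('T')(o) = Rational(1, 3) (Function('T')(o) = Mul(Rational(1, 6), 2) = Rational(1, 3))
Function('J')(S) = 0
m = 5 (m = Add(-4, Pow(-3, 2)) = Add(-4, 9) = 5)
Function('E')(h) = Add(-1, Mul(Rational(1, 3), h)) (Function('E')(h) = Add(Mul(Rational(1, 3), h), -1) = Add(-1, Mul(Rational(1, 3), h)))
G = -43 (G = Add(2, Mul(Rational(1, 2), Mul(Add(10, 5), -6))) = Add(2, Mul(Rational(1, 2), Mul(15, -6))) = Add(2, Mul(Rational(1, 2), -90)) = Add(2, -45) = -43)
Mul(Add(m, Function('E')(Function('J')(-1))), G) = Mul(Add(5, Add(-1, Mul(Rational(1, 3), 0))), -43) = Mul(Add(5, Add(-1, 0)), -43) = Mul(Add(5, -1), -43) = Mul(4, -43) = -172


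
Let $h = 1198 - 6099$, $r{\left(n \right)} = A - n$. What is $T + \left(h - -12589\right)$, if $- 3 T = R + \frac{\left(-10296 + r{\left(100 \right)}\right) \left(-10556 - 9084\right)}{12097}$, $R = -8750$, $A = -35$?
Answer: $\frac{179989118}{36291} \approx 4959.6$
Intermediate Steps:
$r{\left(n \right)} = -35 - n$
$h = -4901$ ($h = 1198 - 6099 = -4901$)
$T = - \frac{99016090}{36291}$ ($T = - \frac{-8750 + \frac{\left(-10296 - 135\right) \left(-10556 - 9084\right)}{12097}}{3} = - \frac{-8750 + \left(-10296 - 135\right) \left(-19640\right) \frac{1}{12097}}{3} = - \frac{-8750 + \left(-10431\right) \left(-19640\right) \frac{1}{12097}}{3} = - \frac{-8750 + 204864840 \cdot \frac{1}{12097}}{3} = - \frac{-8750 + \frac{204864840}{12097}}{3} = \left(- \frac{1}{3}\right) \frac{99016090}{12097} = - \frac{99016090}{36291} \approx -2728.4$)
$T + \left(h - -12589\right) = - \frac{99016090}{36291} - -7688 = - \frac{99016090}{36291} + \left(-4901 + 12589\right) = - \frac{99016090}{36291} + 7688 = \frac{179989118}{36291}$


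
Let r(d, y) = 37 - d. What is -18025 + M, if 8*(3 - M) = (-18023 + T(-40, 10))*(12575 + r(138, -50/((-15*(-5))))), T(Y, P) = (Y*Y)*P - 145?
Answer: 3362432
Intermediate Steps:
T(Y, P) = -145 + P*Y**2 (T(Y, P) = Y**2*P - 145 = P*Y**2 - 145 = -145 + P*Y**2)
M = 3380457 (M = 3 - (-18023 + (-145 + 10*(-40)**2))*(12575 + (37 - 1*138))/8 = 3 - (-18023 + (-145 + 10*1600))*(12575 + (37 - 138))/8 = 3 - (-18023 + (-145 + 16000))*(12575 - 101)/8 = 3 - (-18023 + 15855)*12474/8 = 3 - (-271)*12474 = 3 - 1/8*(-27043632) = 3 + 3380454 = 3380457)
-18025 + M = -18025 + 3380457 = 3362432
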